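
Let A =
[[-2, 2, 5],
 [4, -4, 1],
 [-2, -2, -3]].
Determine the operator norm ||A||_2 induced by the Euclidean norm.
||A||_2 ≈ 6.8595 (= sqrt(largest eigenvalue of A^T A))

||A||_2 = sigma_max(A) = sqrt(lambda_max(A^T A)). Form the symmetric matrix M = A^T A =
[[24, -16, 0],
 [-16, 24, 12],
 [0, 12, 35]].
Its characteristic polynomial (trace, sum of principal 2x2 minors, determinant of M give the coefficients) is
  p(λ) = det(λ I - M) = λ^3 - 83λ^2 + 1856λ - 7744.
No integer candidate from the rational root theorem (±divisors of 7744) is a root, so the roots are irrational. The cubic discriminant is Δ = 299273472 > 0, so there are three distinct real roots. p(5) = -414 and p(6) = 620 have opposite signs, so a root lies in (5, 6); Newton's method refines it to λ ≈ 5.3851. p(30) = 236 and p(31) = -180 have opposite signs, so a root lies in (30, 31); Newton's method refines it to λ ≈ 30.5622. p(47) = -36 and p(48) = 704 have opposite signs, so a root lies in (47, 48); Newton's method refines it to λ ≈ 47.0526. Check (Vieta): the three roots sum to 83, matching tr M = 83.
So the eigenvalues of A^T A are ≈ 5.3851, 30.5622, 47.0526 (all ≥ 0, as they must be for A^T A). The largest is λ_max ≈ 47.0526, hence ||A||_2 = sqrt(λ_max) ≈ 6.8595.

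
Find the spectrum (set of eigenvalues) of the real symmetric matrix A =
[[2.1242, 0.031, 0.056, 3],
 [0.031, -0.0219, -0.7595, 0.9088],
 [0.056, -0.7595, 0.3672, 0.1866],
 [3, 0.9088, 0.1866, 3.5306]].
sigma(A) ≈ {-1, 0, 1, 6}

A is real symmetric, so its spectrum consists of real eigenvalues. Expanding the characteristic polynomial of the displayed matrix gives
  det(λ I - A) = p(λ) = λ^4 + (-6)λ^3 + (-1)λ^2 + (6)λ + (0).
Solving p(λ) = 0 yields eigenvalues ≈ -1, 0, 1, 6. (A is shown rounded to 4 decimals, so these recover the underlying integer eigenvalues to within that precision.)
Verification: the trace of A = 6 equals the sum of eigenvalues 6, and det(A) ≈ -0.0001 matches the eigenvalue product 0.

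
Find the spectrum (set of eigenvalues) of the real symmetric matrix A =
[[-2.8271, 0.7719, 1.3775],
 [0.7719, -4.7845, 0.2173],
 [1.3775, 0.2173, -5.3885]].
sigma(A) ≈ {-6, -5, -2}

A is real symmetric, so its spectrum consists of real eigenvalues. Expanding the characteristic polynomial of the displayed matrix gives
  det(λ I - A) = p(λ) = λ^3 + (13)λ^2 + (52)λ + (60.0014).
Solving p(λ) = 0 yields eigenvalues ≈ -6, -5, -2. (A is shown rounded to 4 decimals, so these recover the underlying integer eigenvalues to within that precision.)
Verification: the trace of A = -13 equals the sum of eigenvalues -13, and det(A) ≈ -60.0014 matches the eigenvalue product -60.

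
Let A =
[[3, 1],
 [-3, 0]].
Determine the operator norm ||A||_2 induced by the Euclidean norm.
||A||_2 = sqrt((19 + sqrt(325))/2) ≈ 4.3028 (= sqrt(largest eigenvalue of A^T A))

||A||_2 = sigma_max(A) = sqrt(lambda_max(A^T A)). Form the symmetric matrix M = A^T A =
[[18, 3],
 [3, 1]].
Its characteristic polynomial (trace, determinant of M give the coefficients) is
  p(λ) = det(λ I - M) = λ^2 - 19λ + 9.
For λ^2 - 19λ + 9 the discriminant is 325. It is nonnegative but not a perfect square, so the roots are real and irrational: λ = (19 ± sqrt(325))/2 ≈ 18.5139, 0.4861.
So the eigenvalues of A^T A are ≈ 0.4861, 18.5139 (all ≥ 0, as they must be for A^T A). The largest is λ_max = (19 + sqrt(325))/2 ≈ 18.5139, hence ||A||_2 = sqrt(λ_max) = sqrt((19 + sqrt(325))/2) ≈ 4.3028.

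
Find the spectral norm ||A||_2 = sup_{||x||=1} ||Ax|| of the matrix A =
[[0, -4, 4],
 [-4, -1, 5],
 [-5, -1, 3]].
||A||_2 ≈ 9.4339 (= sqrt(largest eigenvalue of A^T A))

||A||_2 = sigma_max(A) = sqrt(lambda_max(A^T A)). Form the symmetric matrix M = A^T A =
[[41, 9, -35],
 [9, 18, -24],
 [-35, -24, 50]].
Its characteristic polynomial (trace, sum of principal 2x2 minors, determinant of M give the coefficients) is
  p(λ) = det(λ I - M) = λ^3 - 109λ^2 + 1806λ - 2304.
No integer candidate from the rational root theorem (±divisors of 2304) is a root, so the roots are irrational. The cubic discriminant is Δ = 11275053444 > 0, so there are three distinct real roots. p(1) = -606 and p(2) = 880 have opposite signs, so a root lies in (1, 2); Newton's method refines it to λ ≈ 1.391. p(18) = 720 and p(19) = -480 have opposite signs, so a root lies in (18, 19); Newton's method refines it to λ ≈ 18.6106. p(88) = -6000 and p(89) = 10 have opposite signs, so a root lies in (88, 89); Newton's method refines it to λ ≈ 88.9984. Check (Vieta): the three roots sum to 109, matching tr M = 109.
So the eigenvalues of A^T A are ≈ 1.391, 18.6106, 88.9984 (all ≥ 0, as they must be for A^T A). The largest is λ_max ≈ 88.9984, hence ||A||_2 = sqrt(λ_max) ≈ 9.4339.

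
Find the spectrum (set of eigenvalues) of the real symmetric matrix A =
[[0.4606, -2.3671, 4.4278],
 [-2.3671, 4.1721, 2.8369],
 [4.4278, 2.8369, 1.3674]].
sigma(A) ≈ {-5, 5, 6}

A is real symmetric, so its spectrum consists of real eigenvalues. Expanding the characteristic polynomial of the displayed matrix gives
  det(λ I - A) = p(λ) = λ^3 + (-6)λ^2 + (-25)λ + (150.0041).
Solving p(λ) = 0 yields eigenvalues ≈ -5, 5, 6. (A is shown rounded to 4 decimals, so these recover the underlying integer eigenvalues to within that precision.)
Verification: the trace of A = 6 equals the sum of eigenvalues 6, and det(A) ≈ -150.0041 matches the eigenvalue product -150.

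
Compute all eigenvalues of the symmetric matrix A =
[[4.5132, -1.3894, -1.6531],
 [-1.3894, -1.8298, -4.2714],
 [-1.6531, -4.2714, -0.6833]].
sigma(A) ≈ {-6, 3, 5}

A is real symmetric, so its spectrum consists of real eigenvalues. Expanding the characteristic polynomial of the displayed matrix gives
  det(λ I - A) = p(λ) = λ^3 + (-2)λ^2 + (-33)λ + (90.0016).
Solving p(λ) = 0 yields eigenvalues ≈ -6, 3, 5. (A is shown rounded to 4 decimals, so these recover the underlying integer eigenvalues to within that precision.)
Verification: the trace of A = 2 equals the sum of eigenvalues 2, and det(A) ≈ -90.0016 matches the eigenvalue product -90.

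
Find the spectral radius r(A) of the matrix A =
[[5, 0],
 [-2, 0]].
r(A) = 5

The eigenvalues of A are the roots of its characteristic polynomial. With M = A (coefficients from the trace and determinant):
  p(λ) = det(λ I - M) = λ^2 - 5λ.
For λ^2 - 5λ the discriminant is 25. It is a perfect square (5^2), so the roots are rational: λ = (5 ± 5)/2 = 5, 0.
Thus the eigenvalues (to 4 decimals) are 5 (modulus 5); 0 (modulus 0). The spectral radius is the largest modulus: r(A) = 5. (Cross-check: r(A) ≤ ||A||_2 ≈ 5.3852; equality holds whenever A is normal, though it can also hold for some non-normal A.)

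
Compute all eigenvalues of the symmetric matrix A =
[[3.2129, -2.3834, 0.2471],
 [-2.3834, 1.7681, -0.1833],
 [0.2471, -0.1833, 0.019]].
sigma(A) ≈ {0, 5} (0 with multiplicity 2)

A is real symmetric, so its spectrum consists of real eigenvalues. Expanding the characteristic polynomial of the displayed matrix gives
  det(λ I - A) = p(λ) = λ^3 + (-5)λ^2 + (0)λ + (0).
Solving p(λ) = 0 yields eigenvalues ≈ 0, 0, 5. (A is shown rounded to 4 decimals, so these recover the underlying integer eigenvalues to within that precision.)
Verification: the trace of A = 5 equals the sum of eigenvalues 5, and det(A) ≈ -0.0000 matches the eigenvalue product 0.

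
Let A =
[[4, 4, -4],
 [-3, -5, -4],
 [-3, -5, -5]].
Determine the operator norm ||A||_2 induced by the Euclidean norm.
||A||_2 ≈ 10.701 (= sqrt(largest eigenvalue of A^T A))

||A||_2 = sigma_max(A) = sqrt(lambda_max(A^T A)). Form the symmetric matrix M = A^T A =
[[34, 46, 11],
 [46, 66, 29],
 [11, 29, 57]].
Its characteristic polynomial (trace, sum of principal 2x2 minors, determinant of M give the coefficients) is
  p(λ) = det(λ I - M) = λ^3 - 157λ^2 + 4866λ - 64.
No integer candidate from the rational root theorem (±divisors of 64) is a root, so the roots are irrational. The cubic discriminant is Δ = 122659482884 > 0, so there are three distinct real roots. p(0) = -64 and p(1) = 4646 have opposite signs, so a root lies in (0, 1); Newton's method refines it to λ ≈ 0.0132. p(42) = 1448 and p(43) = -1612 have opposite signs, so a root lies in (42, 43); Newton's method refines it to λ ≈ 42.4756. p(114) = -4168 and p(115) = 4076 have opposite signs, so a root lies in (114, 115); Newton's method refines it to λ ≈ 114.5112. Check (Vieta): the three roots sum to 157, matching tr M = 157.
So the eigenvalues of A^T A are ≈ 0.0132, 42.4756, 114.5112 (all ≥ 0, as they must be for A^T A). The largest is λ_max ≈ 114.5112, hence ||A||_2 = sqrt(λ_max) ≈ 10.701.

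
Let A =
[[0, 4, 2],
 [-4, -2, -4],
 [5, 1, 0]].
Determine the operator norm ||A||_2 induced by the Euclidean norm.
||A||_2 ≈ 7.7076 (= sqrt(largest eigenvalue of A^T A))

||A||_2 = sigma_max(A) = sqrt(lambda_max(A^T A)). Form the symmetric matrix M = A^T A =
[[41, 13, 16],
 [13, 21, 16],
 [16, 16, 20]].
Its characteristic polynomial (trace, sum of principal 2x2 minors, determinant of M give the coefficients) is
  p(λ) = det(λ I - M) = λ^3 - 82λ^2 + 1420λ - 4624.
No integer candidate from the rational root theorem (±divisors of 4624) is a root, so the roots are irrational. The cubic discriminant is Δ = 1021256000 > 0, so there are three distinct real roots. p(4) = -192 and p(5) = 551 have opposite signs, so a root lies in (4, 5); Newton's method refines it to λ ≈ 4.2415. p(18) = 200 and p(19) = -387 have opposite signs, so a root lies in (18, 19); Newton's method refines it to λ ≈ 18.3511. p(59) = -907 and p(60) = 1376 have opposite signs, so a root lies in (59, 60); Newton's method refines it to λ ≈ 59.4075. Check (Vieta): the three roots sum to 82, matching tr M = 82.
So the eigenvalues of A^T A are ≈ 4.2415, 18.3511, 59.4075 (all ≥ 0, as they must be for A^T A). The largest is λ_max ≈ 59.4075, hence ||A||_2 = sqrt(λ_max) ≈ 7.7076.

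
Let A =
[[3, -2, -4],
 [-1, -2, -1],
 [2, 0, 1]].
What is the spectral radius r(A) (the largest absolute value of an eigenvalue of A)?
r(A) ≈ 3.092

The eigenvalues of A are the roots of its characteristic polynomial. With M = A (coefficients from the trace, the sum of principal 2x2 minors, and det A):
  p(λ) = det(λ I - M) = λ^3 - 2λ^2 + λ + 20.
No integer candidate from the rational root theorem (±divisors of 20) is a root, so the roots are irrational. The cubic discriminant is Δ = -10880 < 0, so there is one real root and a complex-conjugate pair. p(-3) = -28 and p(-2) = 2 have opposite signs, so a root lies in (-3, -2); Newton's method refines it to λ ≈ -2.092. Dividing out (λ - (-2.092)) leaves approximately λ^2 - 4.092λ + 9.5603. For λ^2 - 4.092λ + 9.5603 the discriminant is -21.497. It is negative, so the remaining roots are the complex-conjugate pair λ ≈ 2.046 ± 2.3182i. Their product equals the constant term, so |λ|^2 ≈ 9.5603 and |λ| ≈ 3.092.
Thus the eigenvalues (to 4 decimals) are -2.092 (modulus 2.092); 2.046 ± 2.3182i (modulus 3.092). The spectral radius is the largest modulus: r(A) ≈ 3.092. (Cross-check: r(A) ≤ ||A||_2 ≈ 5.4876; equality holds whenever A is normal, though it can also hold for some non-normal A.)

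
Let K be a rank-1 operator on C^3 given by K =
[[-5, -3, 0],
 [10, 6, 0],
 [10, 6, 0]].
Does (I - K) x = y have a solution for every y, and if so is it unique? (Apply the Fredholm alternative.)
(I - K) is singular (det(I - K) = 0, i.e. 1 ∈ sigma(K)). (I - K) x = y is solvable iff y ⊥ ker((I - K)^*) = span{(-5, -3, 0)}, i.e. iff -5y_1 - 3y_2 = 0. When solvable, the solutions are x = y + c·(1, -2, -2), c arbitrary (ker(I - K) = span{(1, -2, -2)}, dimension 1).

K has rank 1, so it is an outer product K = u v^T: every row of K is a multiple of one row vector. Reading off the entries, u = (1, -2, -2) and v = (-5, -3, 0) (row i of K equals u_i·v^T). A rank-one matrix u v^T satisfies K u = u (v·u) and kills the (2)-dimensional subspace v^⊥, so its characteristic polynomial is lambda^2 (lambda - v·u) with v·u = tr K = 1. Hence the eigenvalues of I - K are 1 (multiplicity 2) and 1 - (1) = 0, so det(I - K) = 0. (Direct check: I - K =
[[6, 3, 0],
 [-10, -5, 0],
 [-10, -6, 1]]
has determinant 0.) So 1 is an eigenvalue of K and (I - K) is not invertible. The finite-dimensional Fredholm alternative says: either (I - K) is invertible, or ker(I - K) ≠ {0} and then range(I - K) = ker((I - K)^*)^⊥, with dim ker(I - K) = dim ker((I - K)^*). We are in the second case, so we need both kernels. Kernel of I - K: (I - K) u = u - u (v·u) = u - u = 0, so ker(I - K) = span{u} = span{(1, -2, -2)} (it is exactly 1-dimensional because rank(I - K) = 2). Kernel of the adjoint: K is real, so (I - K)^* = I - K^T = I - v u^T, and (I - v u^T) v = v - v (u·v) = 0; hence ker((I - K)^*) = span{v} = span{(-5, -3, 0)}. Therefore (I - K) x = y is solvable iff <y, v> = 0, i.e. iff -5y_1 - 3y_2 = 0. When this holds, K y = u (v·y) = 0, so (I - K) y = y and x = y is a particular solution; the full solution set is the line x = y + c·u = y + c·(1, -2, -2), c ∈ C.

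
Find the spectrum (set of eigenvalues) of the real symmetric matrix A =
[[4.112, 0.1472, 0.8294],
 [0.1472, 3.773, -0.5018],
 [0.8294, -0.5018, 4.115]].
sigma(A) ≈ {3, 4, 5}

A is real symmetric, so its spectrum consists of real eigenvalues. Expanding the characteristic polynomial of the displayed matrix gives
  det(λ I - A) = p(λ) = λ^3 + (-12)λ^2 + (47)λ + (-60).
Solving p(λ) = 0 yields eigenvalues ≈ 3, 4, 5. (A is shown rounded to 4 decimals, so these recover the underlying integer eigenvalues to within that precision.)
Verification: the trace of A = 12 equals the sum of eigenvalues 12, and det(A) ≈ 59.9999 matches the eigenvalue product 60.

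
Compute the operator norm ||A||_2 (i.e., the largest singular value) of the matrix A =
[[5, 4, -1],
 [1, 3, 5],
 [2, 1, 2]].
||A||_2 ≈ 7.6252 (= sqrt(largest eigenvalue of A^T A))

||A||_2 = sigma_max(A) = sqrt(lambda_max(A^T A)). Form the symmetric matrix M = A^T A =
[[30, 25, 4],
 [25, 26, 13],
 [4, 13, 30]].
Its characteristic polynomial (trace, sum of principal 2x2 minors, determinant of M give the coefficients) is
  p(λ) = det(λ I - M) = λ^3 - 86λ^2 + 1650λ - 1764.
No integer candidate from the rational root theorem (±divisors of 1764) is a root, so the roots are irrational. The cubic discriminant is Δ = 2100691872 > 0, so there are three distinct real roots. p(1) = -199 and p(2) = 1200 have opposite signs, so a root lies in (1, 2); Newton's method refines it to λ ≈ 1.1354. p(26) = 576 and p(27) = -225 have opposite signs, so a root lies in (26, 27); Newton's method refines it to λ ≈ 26.7207. p(58) = -256 and p(59) = 1599 have opposite signs, so a root lies in (58, 59); Newton's method refines it to λ ≈ 58.1439. Check (Vieta): the three roots sum to 86, matching tr M = 86.
So the eigenvalues of A^T A are ≈ 1.1354, 26.7207, 58.1439 (all ≥ 0, as they must be for A^T A). The largest is λ_max ≈ 58.1439, hence ||A||_2 = sqrt(λ_max) ≈ 7.6252.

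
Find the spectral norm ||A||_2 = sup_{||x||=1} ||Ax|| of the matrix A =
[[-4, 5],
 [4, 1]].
||A||_2 = sqrt((58 + sqrt(1060))/2) ≈ 6.729 (= sqrt(largest eigenvalue of A^T A))

||A||_2 = sigma_max(A) = sqrt(lambda_max(A^T A)). Form the symmetric matrix M = A^T A =
[[32, -16],
 [-16, 26]].
Its characteristic polynomial (trace, determinant of M give the coefficients) is
  p(λ) = det(λ I - M) = λ^2 - 58λ + 576.
For λ^2 - 58λ + 576 the discriminant is 1060. It is nonnegative but not a perfect square, so the roots are real and irrational: λ = (58 ± sqrt(1060))/2 ≈ 45.2788, 12.7212.
So the eigenvalues of A^T A are ≈ 12.7212, 45.2788 (all ≥ 0, as they must be for A^T A). The largest is λ_max = (58 + sqrt(1060))/2 ≈ 45.2788, hence ||A||_2 = sqrt(λ_max) = sqrt((58 + sqrt(1060))/2) ≈ 6.729.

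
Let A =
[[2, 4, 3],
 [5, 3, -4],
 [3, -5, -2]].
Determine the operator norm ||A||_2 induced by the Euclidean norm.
||A||_2 = sqrt(54) ≈ 7.3485 (= sqrt(largest eigenvalue of A^T A))

||A||_2 = sigma_max(A) = sqrt(lambda_max(A^T A)). Form the symmetric matrix M = A^T A =
[[38, 8, -20],
 [8, 50, 10],
 [-20, 10, 29]].
Its characteristic polynomial (trace, sum of principal 2x2 minors, determinant of M give the coefficients) is
  p(λ) = det(λ I - M) = λ^3 - 117λ^2 + 3888λ - 26244.
By the rational root theorem any rational root is an integer divisor of 26244. Testing λ = 9: p(9) = 729 - 9477 + 34992 - 26244 = 0, so λ = 9 is a root. Dividing out (λ - 9) leaves p(λ) = (λ - 9)(λ^2 - 108λ + 2916). For λ^2 - 108λ + 2916 the discriminant is 0. It is a perfect square (0^2), so the roots are rational: λ = (108 ± 0)/2 = 54, 54.
So the eigenvalues of A^T A are ≈ 9, 54, 54 (all ≥ 0, as they must be for A^T A). The largest is λ_max = 54, hence ||A||_2 = sqrt(λ_max) = sqrt(54) ≈ 7.3485.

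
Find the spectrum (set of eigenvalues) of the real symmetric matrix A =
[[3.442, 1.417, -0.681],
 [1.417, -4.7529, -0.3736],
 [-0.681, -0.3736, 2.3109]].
sigma(A) ≈ {-5, 2, 4}

A is real symmetric, so its spectrum consists of real eigenvalues. Expanding the characteristic polynomial of the displayed matrix gives
  det(λ I - A) = p(λ) = λ^3 + (-1)λ^2 + (-22)λ + (40).
Solving p(λ) = 0 yields eigenvalues ≈ -5, 2, 4. (A is shown rounded to 4 decimals, so these recover the underlying integer eigenvalues to within that precision.)
Verification: the trace of A = 1 equals the sum of eigenvalues 1, and det(A) ≈ -40.0003 matches the eigenvalue product -40.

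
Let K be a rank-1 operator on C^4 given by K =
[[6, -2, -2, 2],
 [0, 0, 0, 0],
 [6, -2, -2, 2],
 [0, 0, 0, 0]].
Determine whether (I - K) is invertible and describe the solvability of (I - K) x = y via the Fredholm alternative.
(I - K) is invertible (det(I - K) = -3 ≠ 0), so for every y in C^4 the equation (I - K) x = y has a unique solution.

K has rank 1, so it is an outer product K = u v^T: every row of K is a multiple of one row vector. Reading off the entries, u = (2, 0, 2, 0) and v = (3, -1, -1, 1) (row i of K equals u_i·v^T). A rank-one matrix u v^T satisfies K u = u (v·u) and kills the (3)-dimensional subspace v^⊥, so its characteristic polynomial is lambda^3 (lambda - v·u) with v·u = tr K = 4. Hence the eigenvalues of I - K are 1 (multiplicity 3) and 1 - (4) = -3, so det(I - K) = -3. (Direct check: I - K =
[[-5, 2, 2, -2],
 [0, 1, 0, 0],
 [-6, 2, 3, -2],
 [0, 0, 0, 1]]
has determinant -3.) The finite-dimensional Fredholm alternative says: either (I - K) is invertible, or ker(I - K) ≠ {0} and then range(I - K) = ker((I - K)^*)^⊥, with dim ker(I - K) = dim ker((I - K)^*). Since det(I - K) ≠ 0, 1 is not an eigenvalue of K and ker(I - K) = {0}, so we are in the first case: for every y there is a unique x = (I - K)^(-1) y. Explicitly, by the Sherman–Morrison formula, (I - u v^T)^(-1) = I + u v^T/(1 - v·u), i.e. (I - K)^(-1) = I + K/(-3).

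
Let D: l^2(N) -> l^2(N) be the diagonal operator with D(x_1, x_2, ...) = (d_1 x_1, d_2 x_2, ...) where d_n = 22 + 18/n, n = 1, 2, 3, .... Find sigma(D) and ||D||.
sigma(D) = {22 + 18/n : n ≥ 1} ∪ {22}; ||D|| = 40

A bounded diagonal operator on l^2 with diagonal entries d_n has spectrum equal to the closure of {d_n : n ≥ 1}: every d_n is an eigenvalue (with eigenvector e_n), so {d_n} ⊂ sigma(D); the spectrum is closed, so its closure is too; and for lambda not in the closure, (D - lambda I) has bounded inverse (the diagonal entries 1/(d_n - lambda) are bounded). For our sequence d_n = 22 + 18/n, n = 1, 2, 3, ...:
  - {d_n} = {22 + 18/n : n ≥ 1}; the only limit point is 22
  - closure = {22 + 18/n : n ≥ 1} ∪ {22}
For the norm: a diagonal operator has ||D|| = sup_n |d_n|. Here d_n = 22 + 18/n is positive and decreasing, so sup_n |d_n| = d_1 = 22 + 18 = 40. So ||D|| = 40.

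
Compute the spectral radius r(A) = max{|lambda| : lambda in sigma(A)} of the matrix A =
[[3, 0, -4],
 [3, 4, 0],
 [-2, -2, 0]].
r(A) ≈ 6.1355

The eigenvalues of A are the roots of its characteristic polynomial. With M = A (coefficients from the trace, the sum of principal 2x2 minors, and det A):
  p(λ) = det(λ I - M) = λ^3 - 7λ^2 + 4λ + 8.
No integer candidate from the rational root theorem (±divisors of 8) is a root, so the roots are irrational. The cubic discriminant is Δ = 5744 > 0, so there are three distinct real roots. p(-1) = -4 and p(0) = 8 have opposite signs, so a root lies in (-1, 0); Newton's method refines it to λ ≈ -0.7887. p(1) = 6 and p(2) = -4 have opposite signs, so a root lies in (1, 2); Newton's method refines it to λ ≈ 1.6532. p(6) = -4 and p(7) = 36 have opposite signs, so a root lies in (6, 7); Newton's method refines it to λ ≈ 6.1355. Check (Vieta): the three roots sum to 7, matching tr M = 7.
Thus the eigenvalues (to 4 decimals) are -0.7887 (modulus 0.7887); 1.6532 (modulus 1.6532); 6.1355 (modulus 6.1355). The spectral radius is the largest modulus: r(A) ≈ 6.1355. (Cross-check: r(A) ≤ ||A||_2 ≈ 6.3582; equality holds whenever A is normal, though it can also hold for some non-normal A.)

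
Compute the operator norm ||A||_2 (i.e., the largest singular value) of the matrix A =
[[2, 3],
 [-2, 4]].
||A||_2 = sqrt((33 + sqrt(305))/2) ≈ 5.0232 (= sqrt(largest eigenvalue of A^T A))

||A||_2 = sigma_max(A) = sqrt(lambda_max(A^T A)). Form the symmetric matrix M = A^T A =
[[8, -2],
 [-2, 25]].
Its characteristic polynomial (trace, determinant of M give the coefficients) is
  p(λ) = det(λ I - M) = λ^2 - 33λ + 196.
For λ^2 - 33λ + 196 the discriminant is 305. It is nonnegative but not a perfect square, so the roots are real and irrational: λ = (33 ± sqrt(305))/2 ≈ 25.2321, 7.7679.
So the eigenvalues of A^T A are ≈ 7.7679, 25.2321 (all ≥ 0, as they must be for A^T A). The largest is λ_max = (33 + sqrt(305))/2 ≈ 25.2321, hence ||A||_2 = sqrt(λ_max) = sqrt((33 + sqrt(305))/2) ≈ 5.0232.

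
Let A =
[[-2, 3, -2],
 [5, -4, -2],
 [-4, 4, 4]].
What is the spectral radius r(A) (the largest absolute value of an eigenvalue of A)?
r(A) = 7

The eigenvalues of A are the roots of its characteristic polynomial. With M = A (coefficients from the trace, the sum of principal 2x2 minors, and det A):
  p(λ) = det(λ I - M) = λ^3 + 2λ^2 - 31λ + 28.
By the rational root theorem any rational root is an integer divisor of 28. Testing λ = -7: p(-7) = -343 + 98 + 217 + 28 = 0, so λ = -7 is a root. Dividing out (λ + 7) leaves p(λ) = (λ + 7)(λ^2 - 5λ + 4). For λ^2 - 5λ + 4 the discriminant is 9. It is a perfect square (3^2), so the roots are rational: λ = (5 ± 3)/2 = 4, 1.
Thus the eigenvalues (to 4 decimals) are 4 (modulus 4); 1 (modulus 1); -7 (modulus 7). The spectral radius is the largest modulus: r(A) = 7. (Cross-check: r(A) ≤ ||A||_2 ≈ 9.8074; equality holds whenever A is normal, though it can also hold for some non-normal A.)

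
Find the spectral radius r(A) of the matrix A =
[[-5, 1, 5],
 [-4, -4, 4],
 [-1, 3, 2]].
r(A) ≈ 6.6006

The eigenvalues of A are the roots of its characteristic polynomial. With M = A (coefficients from the trace, the sum of principal 2x2 minors, and det A):
  p(λ) = det(λ I - M) = λ^3 + 7λ^2 - λ - 24.
No integer candidate from the rational root theorem (±divisors of 24) is a root, so the roots are irrational. The cubic discriminant is Δ = 20453 > 0, so there are three distinct real roots. p(-7) = -17 and p(-6) = 18 have opposite signs, so a root lies in (-7, -6); Newton's method refines it to λ ≈ -6.6006. p(-3) = 15 and p(-2) = -2 have opposite signs, so a root lies in (-3, -2); Newton's method refines it to λ ≈ -2.1169. p(1) = -17 and p(2) = 10 have opposite signs, so a root lies in (1, 2); Newton's method refines it to λ ≈ 1.7176. Check (Vieta): the three roots sum to -7, matching tr M = -7.
Thus the eigenvalues (to 4 decimals) are -6.6006 (modulus 6.6006); -2.1169 (modulus 2.1169); 1.7176 (modulus 1.7176). The spectral radius is the largest modulus: r(A) ≈ 6.6006. (Cross-check: r(A) ≤ ||A||_2 ≈ 9.3745; equality holds whenever A is normal, though it can also hold for some non-normal A.)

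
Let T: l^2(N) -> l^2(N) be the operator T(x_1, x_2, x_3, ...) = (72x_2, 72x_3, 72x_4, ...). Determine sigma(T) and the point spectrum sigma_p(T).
sigma(T) = closed disk {z in C : |z| ≤ 72}; sigma_p(T) = open disk {z in C : |z| < 72}

Note T = 72·V where V is the unit left shift (V x)_k = x_{k+1}; so sigma(T) = 72·sigma(V) and ||T|| = 72||V||. ||T x||^2 = 5184sum_{k≥2} |x_k|^2 ≤ 5184||x||^2, with equality on {x : x_1 = 0}, so ||T|| = 72. For any lambda with |lambda| < 72, set r = lambda/72 (|r| < 1); the vector x = (1, r, r^2, ...) is in l^2 and satisfies T x = 72(r, r^2, ...) = lambda x, so lambda is an eigenvalue. On the boundary |lambda| = 72 the geometric series diverges, so no l^2 eigenvector exists, but these lambda lie in the approximate point spectrum. Hence sigma(T) is the closed disk of radius 72 and sigma_p(T) is the open disk.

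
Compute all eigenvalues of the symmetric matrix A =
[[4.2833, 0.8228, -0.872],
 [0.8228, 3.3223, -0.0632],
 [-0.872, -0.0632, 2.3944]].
sigma(A) ≈ {2, 3, 5}

A is real symmetric, so its spectrum consists of real eigenvalues. Expanding the characteristic polynomial of the displayed matrix gives
  det(λ I - A) = p(λ) = λ^3 + (-10)λ^2 + (31)λ + (-30).
Solving p(λ) = 0 yields eigenvalues ≈ 2, 3, 5. (A is shown rounded to 4 decimals, so these recover the underlying integer eigenvalues to within that precision.)
Verification: the trace of A = 10 equals the sum of eigenvalues 10, and det(A) ≈ 29.9996 matches the eigenvalue product 30.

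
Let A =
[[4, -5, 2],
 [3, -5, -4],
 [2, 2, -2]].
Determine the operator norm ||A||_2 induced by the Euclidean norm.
||A||_2 ≈ 8.7537 (= sqrt(largest eigenvalue of A^T A))

||A||_2 = sigma_max(A) = sqrt(lambda_max(A^T A)). Form the symmetric matrix M = A^T A =
[[29, -31, -8],
 [-31, 54, 6],
 [-8, 6, 24]].
Its characteristic polynomial (trace, sum of principal 2x2 minors, determinant of M give the coefficients) is
  p(λ) = det(λ I - M) = λ^3 - 107λ^2 + 2497λ - 12996.
No integer candidate from the rational root theorem (±divisors of 12996) is a root, so the roots are irrational. The cubic discriminant is Δ = 3367169517 > 0, so there are three distinct real roots. p(7) = -417 and p(8) = 644 have opposite signs, so a root lies in (7, 8); Newton's method refines it to λ ≈ 7.3743. p(22) = 798 and p(23) = -1 have opposite signs, so a root lies in (22, 23); Newton's method refines it to λ ≈ 22.9988. p(76) = -2280 and p(77) = 1403 have opposite signs, so a root lies in (76, 77); Newton's method refines it to λ ≈ 76.6268. Check (Vieta): the three roots sum to 107, matching tr M = 107.
So the eigenvalues of A^T A are ≈ 7.3743, 22.9988, 76.6268 (all ≥ 0, as they must be for A^T A). The largest is λ_max ≈ 76.6268, hence ||A||_2 = sqrt(λ_max) ≈ 8.7537.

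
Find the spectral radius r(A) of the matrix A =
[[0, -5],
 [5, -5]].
r(A) = 5

The eigenvalues of A are the roots of its characteristic polynomial. With M = A (coefficients from the trace and determinant):
  p(λ) = det(λ I - M) = λ^2 + 5λ + 25.
For λ^2 + 5λ + 25 the discriminant is -75. It is negative, so the roots are the complex-conjugate pair λ = -5/2 ± (sqrt(75)/2) i ≈ -2.5 ± 4.3301i. For a conjugate pair the product of the roots equals the constant term, so |λ|^2 = 25 and |λ| = sqrt(25) = 5.
Thus the eigenvalues (to 4 decimals) are -2.5 ± 4.3301i (modulus 5). The spectral radius is the largest modulus: r(A) = 5. (Cross-check: r(A) ≤ ||A||_2 ≈ 8.0902; equality holds whenever A is normal, though it can also hold for some non-normal A.)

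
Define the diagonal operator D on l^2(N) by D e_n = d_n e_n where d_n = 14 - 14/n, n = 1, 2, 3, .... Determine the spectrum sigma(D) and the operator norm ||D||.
sigma(D) = {14 - 14/n : n ≥ 1} ∪ {14}; ||D|| = 14

A bounded diagonal operator on l^2 with diagonal entries d_n has spectrum equal to the closure of {d_n : n ≥ 1}: every d_n is an eigenvalue (with eigenvector e_n), so {d_n} ⊂ sigma(D); the spectrum is closed, so its closure is too; and for lambda not in the closure, (D - lambda I) has bounded inverse (the diagonal entries 1/(d_n - lambda) are bounded). For our sequence d_n = 14 - 14/n, n = 1, 2, 3, ...:
  - {d_n} = {14 - 14/n : n ≥ 1}; the only limit point is 14
  - closure = {14 - 14/n : n ≥ 1} ∪ {14}
For the norm: a diagonal operator has ||D|| = sup_n |d_n|. Here d_n = 14 - 14/n increases monotonically from d_1 = 0 toward 14, with all terms in [0, 14); so sup_n |d_n| = 14 (the supremum is the limit, not attained). So ||D|| = 14.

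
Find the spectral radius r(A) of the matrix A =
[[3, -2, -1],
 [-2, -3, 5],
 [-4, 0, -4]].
r(A) ≈ 4.7535

The eigenvalues of A are the roots of its characteristic polynomial. With M = A (coefficients from the trace, the sum of principal 2x2 minors, and det A):
  p(λ) = det(λ I - M) = λ^3 + 4λ^2 - 17λ - 104.
No integer candidate from the rational root theorem (±divisors of 104) is a root, so the roots are irrational. The cubic discriminant is Δ = -113836 < 0, so there is one real root and a complex-conjugate pair. p(4) = -44 and p(5) = 36 have opposite signs, so a root lies in (4, 5); Newton's method refines it to λ ≈ 4.6027. Dividing out (λ - (4.6027)) leaves approximately λ^2 + 8.6027λ + 22.5955. For λ^2 + 8.6027λ + 22.5955 the discriminant is -16.3757. It is negative, so the remaining roots are the complex-conjugate pair λ ≈ -4.3013 ± 2.0233i. Their product equals the constant term, so |λ|^2 ≈ 22.5955 and |λ| ≈ 4.7535.
Thus the eigenvalues (to 4 decimals) are 4.6027 (modulus 4.6027); -4.3013 ± 2.0233i (modulus 4.7535). The spectral radius is the largest modulus: r(A) ≈ 4.7535. (Cross-check: r(A) ≤ ||A||_2 ≈ 6.8849; equality holds whenever A is normal, though it can also hold for some non-normal A.)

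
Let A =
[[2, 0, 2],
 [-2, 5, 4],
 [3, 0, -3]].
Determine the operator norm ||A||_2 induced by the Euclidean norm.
||A||_2 ≈ 7.3673 (= sqrt(largest eigenvalue of A^T A))

||A||_2 = sigma_max(A) = sqrt(lambda_max(A^T A)). Form the symmetric matrix M = A^T A =
[[17, -10, -13],
 [-10, 25, 20],
 [-13, 20, 29]].
Its characteristic polynomial (trace, sum of principal 2x2 minors, determinant of M give the coefficients) is
  p(λ) = det(λ I - M) = λ^3 - 71λ^2 + 974λ - 3600.
No integer candidate from the rational root theorem (±divisors of 3600) is a root, so the roots are irrational. The cubic discriminant is Δ = 63574820 > 0, so there are three distinct real roots. p(6) = -96 and p(7) = 82 have opposite signs, so a root lies in (6, 7); Newton's method refines it to λ ≈ 6.4673. p(10) = 40 and p(11) = -146 have opposite signs, so a root lies in (10, 11); Newton's method refines it to λ ≈ 10.2557. p(54) = -576 and p(55) = 1570 have opposite signs, so a root lies in (54, 55); Newton's method refines it to λ ≈ 54.277. Check (Vieta): the three roots sum to 71, matching tr M = 71.
So the eigenvalues of A^T A are ≈ 6.4673, 10.2557, 54.277 (all ≥ 0, as they must be for A^T A). The largest is λ_max ≈ 54.277, hence ||A||_2 = sqrt(λ_max) ≈ 7.3673.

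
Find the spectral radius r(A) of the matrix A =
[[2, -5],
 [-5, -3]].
r(A) = (1 + sqrt(125))/2 ≈ 6.0902

The eigenvalues of A are the roots of its characteristic polynomial. With M = A (coefficients from the trace and determinant):
  p(λ) = det(λ I - M) = λ^2 + λ - 31.
For λ^2 + λ - 31 the discriminant is 125. It is nonnegative but not a perfect square, so the roots are real and irrational: λ = (-1 ± sqrt(125))/2 ≈ 5.0902, -6.0902.
Thus the eigenvalues (to 4 decimals) are 5.0902 (modulus 5.0902); -6.0902 (modulus 6.0902). The spectral radius is the largest modulus: r(A) = (1 + sqrt(125))/2 ≈ 6.0902. (Cross-check: r(A) ≤ ||A||_2 ≈ 6.0902; equality holds whenever A is normal, though it can also hold for some non-normal A.)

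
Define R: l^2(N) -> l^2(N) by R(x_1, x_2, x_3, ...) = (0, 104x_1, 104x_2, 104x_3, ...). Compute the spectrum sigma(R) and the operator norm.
sigma(R) = closed disk {z in C : |z| ≤ 104}; ||R|| = 104

Note R = 104·U where U is the unit right shift (U x)_k = x_{k-1} (with x_0 := 0); so ||R|| = 104||U|| and sigma(R) = 104·sigma(U). ||R x||^2 = sum_{k≥1} |104x_k|^2 = 10816||x||^2, so ||R|| = 104 and sigma(R) ⊂ {|z| ≤ 104}. For any |lambda| < 104, the equation (R - lambda I) x = 0 forces x_1 = 0, then 104x_k = lambda x_{k+1} ⇒ x = 0, so R has no eigenvalues. But (R - lambda I) is not surjective for |lambda| < 104: solving (R - lambda I) x = e_1 would require x_n proportional to (lambda/104)^(-n), which is not in l^2. So every |lambda| < 104 lies in the residual spectrum. The boundary |lambda| = 104 is in the approximate point spectrum (the spectrum is closed). Hence sigma(R) is the closed disk of radius 104.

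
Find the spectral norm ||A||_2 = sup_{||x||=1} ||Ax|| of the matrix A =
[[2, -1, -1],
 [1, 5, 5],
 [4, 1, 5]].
||A||_2 ≈ 9.0052 (= sqrt(largest eigenvalue of A^T A))

||A||_2 = sigma_max(A) = sqrt(lambda_max(A^T A)). Form the symmetric matrix M = A^T A =
[[21, 7, 23],
 [7, 27, 31],
 [23, 31, 51]].
Its characteristic polynomial (trace, sum of principal 2x2 minors, determinant of M give the coefficients) is
  p(λ) = det(λ I - M) = λ^3 - 99λ^2 + 1476λ - 1936.
No integer candidate from the rational root theorem (±divisors of 1936) is a root, so the roots are irrational. The cubic discriminant is Δ = 5966845776 > 0, so there are three distinct real roots. p(1) = -558 and p(2) = 628 have opposite signs, so a root lies in (1, 2); Newton's method refines it to λ ≈ 1.4508. p(16) = 432 and p(17) = -542 have opposite signs, so a root lies in (16, 17); Newton's method refines it to λ ≈ 16.4562. p(81) = -478 and p(82) = 4788 have opposite signs, so a root lies in (81, 82); Newton's method refines it to λ ≈ 81.0931. Check (Vieta): the three roots sum to 99, matching tr M = 99.
So the eigenvalues of A^T A are ≈ 1.4508, 16.4562, 81.0931 (all ≥ 0, as they must be for A^T A). The largest is λ_max ≈ 81.0931, hence ||A||_2 = sqrt(λ_max) ≈ 9.0052.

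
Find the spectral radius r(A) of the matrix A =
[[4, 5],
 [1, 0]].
r(A) = 5

The eigenvalues of A are the roots of its characteristic polynomial. With M = A (coefficients from the trace and determinant):
  p(λ) = det(λ I - M) = λ^2 - 4λ - 5.
For λ^2 - 4λ - 5 the discriminant is 36. It is a perfect square (6^2), so the roots are rational: λ = (4 ± 6)/2 = 5, -1.
Thus the eigenvalues (to 4 decimals) are 5 (modulus 5); -1 (modulus 1). The spectral radius is the largest modulus: r(A) = 5. (Cross-check: r(A) ≤ ||A||_2 ≈ 6.434; equality holds whenever A is normal, though it can also hold for some non-normal A.)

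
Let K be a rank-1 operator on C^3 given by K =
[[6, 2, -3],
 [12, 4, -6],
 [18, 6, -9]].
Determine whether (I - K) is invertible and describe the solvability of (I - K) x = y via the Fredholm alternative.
(I - K) is singular (det(I - K) = 0, i.e. 1 ∈ sigma(K)). (I - K) x = y is solvable iff y ⊥ ker((I - K)^*) = span{(6, 2, -3)}, i.e. iff 6y_1 + 2y_2 - 3y_3 = 0. When solvable, the solutions are x = y + c·(1, 2, 3), c arbitrary (ker(I - K) = span{(1, 2, 3)}, dimension 1).

K has rank 1, so it is an outer product K = u v^T: every row of K is a multiple of one row vector. Reading off the entries, u = (1, 2, 3) and v = (6, 2, -3) (row i of K equals u_i·v^T). A rank-one matrix u v^T satisfies K u = u (v·u) and kills the (2)-dimensional subspace v^⊥, so its characteristic polynomial is lambda^2 (lambda - v·u) with v·u = tr K = 1. Hence the eigenvalues of I - K are 1 (multiplicity 2) and 1 - (1) = 0, so det(I - K) = 0. (Direct check: I - K =
[[-5, -2, 3],
 [-12, -3, 6],
 [-18, -6, 10]]
has determinant 0.) So 1 is an eigenvalue of K and (I - K) is not invertible. The finite-dimensional Fredholm alternative says: either (I - K) is invertible, or ker(I - K) ≠ {0} and then range(I - K) = ker((I - K)^*)^⊥, with dim ker(I - K) = dim ker((I - K)^*). We are in the second case, so we need both kernels. Kernel of I - K: (I - K) u = u - u (v·u) = u - u = 0, so ker(I - K) = span{u} = span{(1, 2, 3)} (it is exactly 1-dimensional because rank(I - K) = 2). Kernel of the adjoint: K is real, so (I - K)^* = I - K^T = I - v u^T, and (I - v u^T) v = v - v (u·v) = 0; hence ker((I - K)^*) = span{v} = span{(6, 2, -3)}. Therefore (I - K) x = y is solvable iff <y, v> = 0, i.e. iff 6y_1 + 2y_2 - 3y_3 = 0. When this holds, K y = u (v·y) = 0, so (I - K) y = y and x = y is a particular solution; the full solution set is the line x = y + c·u = y + c·(1, 2, 3), c ∈ C.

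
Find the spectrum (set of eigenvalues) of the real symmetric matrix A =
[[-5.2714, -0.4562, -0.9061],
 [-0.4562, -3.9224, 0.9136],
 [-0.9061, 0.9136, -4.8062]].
sigma(A) ≈ {-6, -5, -3}

A is real symmetric, so its spectrum consists of real eigenvalues. Expanding the characteristic polynomial of the displayed matrix gives
  det(λ I - A) = p(λ) = λ^3 + (14)λ^2 + (63)λ + (90).
Solving p(λ) = 0 yields eigenvalues ≈ -6, -5, -3. (A is shown rounded to 4 decimals, so these recover the underlying integer eigenvalues to within that precision.)
Verification: the trace of A = -14 equals the sum of eigenvalues -14, and det(A) ≈ -89.9998 matches the eigenvalue product -90.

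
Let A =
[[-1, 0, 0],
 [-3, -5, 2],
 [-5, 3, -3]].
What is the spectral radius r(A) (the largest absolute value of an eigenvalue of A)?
r(A) = (8 + sqrt(28))/2 ≈ 6.6458

The eigenvalues of A are the roots of its characteristic polynomial. With M = A (coefficients from the trace, the sum of principal 2x2 minors, and det A):
  p(λ) = det(λ I - M) = λ^3 + 9λ^2 + 17λ + 9.
By the rational root theorem any rational root is an integer divisor of 9. Testing λ = -1: p(-1) = -1 + 9 - 17 + 9 = 0, so λ = -1 is a root. Dividing out (λ + 1) leaves p(λ) = (λ + 1)(λ^2 + 8λ + 9). For λ^2 + 8λ + 9 the discriminant is 28. It is nonnegative but not a perfect square, so the roots are real and irrational: λ = (-8 ± sqrt(28))/2 ≈ -1.3542, -6.6458.
Thus the eigenvalues (to 4 decimals) are -1.3542 (modulus 1.3542); -6.6458 (modulus 6.6458); -1 (modulus 1). The spectral radius is the largest modulus: r(A) = (8 + sqrt(28))/2 ≈ 6.6458. (Cross-check: r(A) ≤ ||A||_2 ≈ 6.866; equality holds whenever A is normal, though it can also hold for some non-normal A.)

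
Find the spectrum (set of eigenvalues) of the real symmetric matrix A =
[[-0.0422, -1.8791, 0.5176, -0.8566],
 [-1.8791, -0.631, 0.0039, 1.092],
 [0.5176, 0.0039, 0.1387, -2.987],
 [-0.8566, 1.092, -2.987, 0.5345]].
sigma(A) ≈ {-3, -2, 1, 4}

A is real symmetric, so its spectrum consists of real eigenvalues. Expanding the characteristic polynomial of the displayed matrix gives
  det(λ I - A) = p(λ) = λ^4 + (0)λ^3 + (-15)λ^2 + (-10)λ + (23.9975).
Solving p(λ) = 0 yields eigenvalues ≈ -3, -2, 1, 4. (A is shown rounded to 4 decimals, so these recover the underlying integer eigenvalues to within that precision.)
Verification: the trace of A = 0 equals the sum of eigenvalues 0, and det(A) ≈ 23.9975 matches the eigenvalue product 24.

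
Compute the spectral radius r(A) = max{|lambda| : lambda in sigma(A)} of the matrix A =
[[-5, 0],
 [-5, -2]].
r(A) = 5

The eigenvalues of A are the roots of its characteristic polynomial. With M = A (coefficients from the trace and determinant):
  p(λ) = det(λ I - M) = λ^2 + 7λ + 10.
For λ^2 + 7λ + 10 the discriminant is 9. It is a perfect square (3^2), so the roots are rational: λ = (-7 ± 3)/2 = -2, -5.
Thus the eigenvalues (to 4 decimals) are -2 (modulus 2); -5 (modulus 5). The spectral radius is the largest modulus: r(A) = 5. (Cross-check: r(A) ≤ ||A||_2 ≈ 7.2166; equality holds whenever A is normal, though it can also hold for some non-normal A.)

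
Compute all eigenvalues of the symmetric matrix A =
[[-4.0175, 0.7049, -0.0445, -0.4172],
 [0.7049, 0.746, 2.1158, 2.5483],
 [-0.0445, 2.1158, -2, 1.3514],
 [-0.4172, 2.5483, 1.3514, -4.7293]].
sigma(A) ≈ {-6, -4, -3, 3}

A is real symmetric, so its spectrum consists of real eigenvalues. Expanding the characteristic polynomial of the displayed matrix gives
  det(λ I - A) = p(λ) = λ^4 + (10)λ^3 + (15)λ^2 + (-89.997)λ + (-215.994).
Solving p(λ) = 0 yields eigenvalues ≈ -6, -4, -3, 3. (A is shown rounded to 4 decimals, so these recover the underlying integer eigenvalues to within that precision.)
Verification: the trace of A = -10 equals the sum of eigenvalues -10, and det(A) ≈ -215.9940 matches the eigenvalue product -216.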